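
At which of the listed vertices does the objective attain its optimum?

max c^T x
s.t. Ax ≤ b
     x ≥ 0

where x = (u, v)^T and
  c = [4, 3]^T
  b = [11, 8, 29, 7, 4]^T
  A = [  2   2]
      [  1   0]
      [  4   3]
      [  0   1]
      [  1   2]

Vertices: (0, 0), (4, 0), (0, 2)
Evaluating z = 4u + 3v at each vertex:
  (0, 0): z = 0
  (4, 0): z = 16
  (0, 2): z = 6

The largest value is z = 16, attained at (4, 0).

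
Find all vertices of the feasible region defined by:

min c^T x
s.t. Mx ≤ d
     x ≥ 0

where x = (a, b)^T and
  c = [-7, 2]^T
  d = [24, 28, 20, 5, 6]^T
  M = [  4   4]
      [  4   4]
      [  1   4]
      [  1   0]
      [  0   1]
Each vertex is the intersection of two constraint boundaries that also satisfies all remaining constraints:
  a = 0 and b = 0 → (0, 0)
  a = 5 and b = 0 → (5, 0)
  4a + 4b = 24 and a = 5 → (5, 1)
  4a + 4b = 24 and a + 4b = 20 → (1.333, 4.667)
  a + 4b = 20 and a = 0 → (0, 5)

Vertices: (0, 0), (5, 0), (5, 1), (1.333, 4.667), (0, 5)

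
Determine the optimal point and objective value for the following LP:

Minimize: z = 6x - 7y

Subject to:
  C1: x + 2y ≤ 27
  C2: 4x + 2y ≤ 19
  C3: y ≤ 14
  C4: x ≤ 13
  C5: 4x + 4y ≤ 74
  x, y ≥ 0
x = 0, y = 9.5, z = -66.5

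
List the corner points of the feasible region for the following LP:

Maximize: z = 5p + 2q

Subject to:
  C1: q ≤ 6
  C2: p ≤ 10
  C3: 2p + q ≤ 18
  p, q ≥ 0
Each vertex is the intersection of two constraint boundaries that also satisfies all remaining constraints:
  p = 0 and q = 0 → (0, 0)
  2p + q = 18 and q = 0 → (9, 0)
  q = 6 and 2p + q = 18 → (6, 6)
  q = 6 and p = 0 → (0, 6)

Vertices: (0, 0), (9, 0), (6, 6), (0, 6)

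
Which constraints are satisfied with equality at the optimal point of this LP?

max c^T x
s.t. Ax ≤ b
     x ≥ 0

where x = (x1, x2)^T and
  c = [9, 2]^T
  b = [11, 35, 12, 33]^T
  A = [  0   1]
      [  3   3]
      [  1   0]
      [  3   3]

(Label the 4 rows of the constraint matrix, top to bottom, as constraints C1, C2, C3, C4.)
Optimal: x1 = 11, x2 = 0
Binding: C4, x2 ≥ 0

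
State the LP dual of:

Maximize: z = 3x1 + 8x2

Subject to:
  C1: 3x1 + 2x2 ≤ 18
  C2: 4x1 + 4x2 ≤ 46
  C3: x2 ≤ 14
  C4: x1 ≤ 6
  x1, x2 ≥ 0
Minimize: z = 18y1 + 46y2 + 14y3 + 6y4

Subject to:
  C1: -3y1 - 4y2 - y4 ≤ -3
  C2: -2y1 - 4y2 - y3 ≤ -8
  y1, y2, y3, y4 ≥ 0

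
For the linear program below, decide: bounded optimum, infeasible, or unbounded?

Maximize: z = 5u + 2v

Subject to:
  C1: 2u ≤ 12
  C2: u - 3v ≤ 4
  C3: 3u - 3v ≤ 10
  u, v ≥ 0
Feasible point: (0, 0) satisfies every constraint, so the LP is feasible.
Direction d = (0, 1): for each constraint row a, a·d ≤ 0 —
  (2)(0) + (0)(1) = 0 ≤ 0
  (1)(0) + (-3)(1) = -3 ≤ 0
  (3)(0) + (-3)(1) = -3 ≤ 0
and d ≥ 0, so (0, 0) + t·d stays feasible for every t ≥ 0. Along this ray z = 5u + 2v changes by 2 per unit t, so z → +∞.

The LP is unbounded; z can be made arbitrarily large.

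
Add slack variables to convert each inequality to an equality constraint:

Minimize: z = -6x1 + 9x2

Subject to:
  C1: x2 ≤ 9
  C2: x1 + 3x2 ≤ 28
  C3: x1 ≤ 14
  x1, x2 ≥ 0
min z = -6x1 + 9x2

s.t.
  x2 + s1 = 9
  x1 + 3x2 + s2 = 28
  x1 + s3 = 14
  x1, x2, s1, s2, s3 ≥ 0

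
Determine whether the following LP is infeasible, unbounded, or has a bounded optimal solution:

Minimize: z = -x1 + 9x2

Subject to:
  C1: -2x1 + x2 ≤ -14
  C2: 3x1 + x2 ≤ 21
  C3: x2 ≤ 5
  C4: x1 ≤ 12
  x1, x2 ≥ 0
The point (7, 0) satisfies every constraint, so the LP is feasible; the constraints give x1 ≤ 12 and x2 ≤ 5, which with x1, x2 ≥ 0 keep the feasible region inside a bounded box. A feasible, bounded LP attains a finite optimum at a vertex.

Feasible with finite optimum z* = -7 at (7, 0).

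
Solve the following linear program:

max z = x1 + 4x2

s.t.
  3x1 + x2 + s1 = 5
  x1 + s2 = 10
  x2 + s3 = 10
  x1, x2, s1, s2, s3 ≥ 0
Each vertex is the intersection of two constraint boundaries that also satisfies all remaining constraints:
  x1 = 0 and x2 = 0 → (0, 0)
  3x1 + x2 = 5 and x2 = 0 → (1.667, 0)
  3x1 + x2 = 5 and x1 = 0 → (0, 5)

Evaluating z = x1 + 4x2 at each vertex:
  (0, 0): z = 0
  (1.667, 0): z = 1.667
  (0, 5): z = 20

The maximum is at (0, 5) with z = 20.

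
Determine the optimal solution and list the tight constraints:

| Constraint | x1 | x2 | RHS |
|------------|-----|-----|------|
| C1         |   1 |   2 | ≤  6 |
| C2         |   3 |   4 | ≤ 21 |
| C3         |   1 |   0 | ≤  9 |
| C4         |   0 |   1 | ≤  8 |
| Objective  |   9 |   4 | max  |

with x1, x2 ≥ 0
Optimal: x1 = 6, x2 = 0
Slack at optimum:
  C1: slack = 0 (binding)
  C2: slack = 3
  C3: slack = 3
  C4: slack = 8
  x1 ≥ 0: x1 = 6
  x2 ≥ 0: x2 = 0 (binding)
Binding constraints: C1, x2 ≥ 0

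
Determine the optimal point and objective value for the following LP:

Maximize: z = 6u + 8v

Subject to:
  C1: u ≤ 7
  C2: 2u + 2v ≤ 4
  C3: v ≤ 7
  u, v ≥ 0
u = 0, v = 2, z = 16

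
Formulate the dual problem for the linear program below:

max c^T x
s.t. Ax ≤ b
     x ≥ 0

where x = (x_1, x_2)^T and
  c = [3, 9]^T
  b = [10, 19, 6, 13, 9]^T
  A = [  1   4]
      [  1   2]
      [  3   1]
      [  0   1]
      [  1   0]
Minimize: z = 10y1 + 19y2 + 6y3 + 13y4 + 9y5

Subject to:
  C1: -y1 - y2 - 3y3 - y5 ≤ -3
  C2: -4y1 - 2y2 - y3 - y4 ≤ -9
  y1, y2, y3, y4, y5 ≥ 0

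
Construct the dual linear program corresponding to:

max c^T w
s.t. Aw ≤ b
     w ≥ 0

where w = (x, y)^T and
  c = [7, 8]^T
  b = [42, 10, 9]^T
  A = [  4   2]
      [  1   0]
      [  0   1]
Minimize: z = 42y1 + 10y2 + 9y3

Subject to:
  C1: -4y1 - y2 ≤ -7
  C2: -2y1 - y3 ≤ -8
  y1, y2, y3 ≥ 0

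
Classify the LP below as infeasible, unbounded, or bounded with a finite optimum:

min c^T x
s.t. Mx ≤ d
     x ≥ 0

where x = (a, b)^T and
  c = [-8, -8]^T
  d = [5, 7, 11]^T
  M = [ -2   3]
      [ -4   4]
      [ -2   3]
Feasible point: (0, 0) satisfies every constraint, so the LP is feasible.
Direction d = (1, 0): for each constraint row a, a·d ≤ 0 —
  (-2)(1) + (3)(0) = -2 ≤ 0
  (-4)(1) + (4)(0) = -4 ≤ 0
  (-2)(1) + (3)(0) = -2 ≤ 0
and d ≥ 0, so (0, 0) + t·d stays feasible for every t ≥ 0. Along this ray z = -8a - 8b changes by -8 per unit t, so z → −∞.

The LP is unbounded; z can be made arbitrarily small.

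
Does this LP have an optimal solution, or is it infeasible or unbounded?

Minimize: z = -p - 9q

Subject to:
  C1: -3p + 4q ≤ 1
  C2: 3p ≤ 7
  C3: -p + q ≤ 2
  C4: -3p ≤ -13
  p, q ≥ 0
C2 requires 3p ≤ 7, while C4 (-3p ≤ -13) is equivalent to 3p ≥ 13. Together they would need 13 ≤ 3p ≤ 7, which is impossible since 13 > 7. No point satisfies all constraints.

The feasible region is empty; the LP is infeasible.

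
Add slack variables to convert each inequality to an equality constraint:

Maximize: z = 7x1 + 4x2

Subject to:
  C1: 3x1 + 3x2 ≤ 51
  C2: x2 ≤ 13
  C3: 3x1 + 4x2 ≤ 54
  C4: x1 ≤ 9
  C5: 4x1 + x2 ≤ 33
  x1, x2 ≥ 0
max z = 7x1 + 4x2

s.t.
  3x1 + 3x2 + s1 = 51
  x2 + s2 = 13
  3x1 + 4x2 + s3 = 54
  x1 + s4 = 9
  4x1 + x2 + s5 = 33
  x1, x2, s1, s2, s3, s4, s5 ≥ 0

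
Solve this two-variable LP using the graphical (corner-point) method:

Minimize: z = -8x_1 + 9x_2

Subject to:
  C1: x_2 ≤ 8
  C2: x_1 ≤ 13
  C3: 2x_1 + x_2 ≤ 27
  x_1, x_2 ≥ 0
Each vertex is the intersection of two constraint boundaries that also satisfies all remaining constraints:
  x_1 = 0 and x_2 = 0 → (0, 0)
  x_1 = 13 and x_2 = 0 → (13, 0)
  x_1 = 13 and 2x_1 + x_2 = 27 → (13, 1)
  x_2 = 8 and 2x_1 + x_2 = 27 → (9.5, 8)
  x_2 = 8 and x_1 = 0 → (0, 8)

Evaluating z = -8x_1 + 9x_2 at each vertex:
  (0, 0): z = 0
  (13, 0): z = -104
  (13, 1): z = -95
  (9.5, 8): z = -4
  (0, 8): z = 72

The minimum is at (13, 0) with z = -104.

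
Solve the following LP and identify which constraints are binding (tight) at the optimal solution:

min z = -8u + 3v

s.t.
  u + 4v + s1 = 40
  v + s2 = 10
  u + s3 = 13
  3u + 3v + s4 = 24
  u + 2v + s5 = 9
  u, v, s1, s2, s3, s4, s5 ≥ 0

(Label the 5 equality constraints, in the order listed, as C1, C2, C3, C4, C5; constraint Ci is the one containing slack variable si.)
Optimal: u = 8, v = 0
Slack at optimum:
  C1: slack = 32
  C2: slack = 10
  C3: slack = 5
  C4: slack = 0 (binding)
  C5: slack = 1
  u ≥ 0: u = 8
  v ≥ 0: v = 0 (binding)
Binding constraints: C4, v ≥ 0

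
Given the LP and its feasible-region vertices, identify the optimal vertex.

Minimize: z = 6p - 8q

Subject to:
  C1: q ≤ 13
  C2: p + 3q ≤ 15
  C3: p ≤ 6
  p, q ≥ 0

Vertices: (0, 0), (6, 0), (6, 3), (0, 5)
Evaluating z = 6p - 8q at each vertex:
  (0, 0): z = 0
  (6, 0): z = 36
  (6, 3): z = 12
  (0, 5): z = -40

The smallest value is z = -40, attained at (0, 5).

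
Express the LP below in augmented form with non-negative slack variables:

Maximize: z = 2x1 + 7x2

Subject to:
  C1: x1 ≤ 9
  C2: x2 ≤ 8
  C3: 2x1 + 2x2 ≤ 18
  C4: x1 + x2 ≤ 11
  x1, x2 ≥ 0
max z = 2x1 + 7x2

s.t.
  x1 + s1 = 9
  x2 + s2 = 8
  2x1 + 2x2 + s3 = 18
  x1 + x2 + s4 = 11
  x1, x2, s1, s2, s3, s4 ≥ 0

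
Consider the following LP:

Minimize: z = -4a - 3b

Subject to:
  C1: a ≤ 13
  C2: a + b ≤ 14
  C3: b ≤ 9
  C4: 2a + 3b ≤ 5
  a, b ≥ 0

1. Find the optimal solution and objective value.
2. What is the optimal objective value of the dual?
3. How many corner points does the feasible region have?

1. a = 2.5, b = 0, z = -10
2. -10 (by strong duality, equal to the primal optimum)
3. 3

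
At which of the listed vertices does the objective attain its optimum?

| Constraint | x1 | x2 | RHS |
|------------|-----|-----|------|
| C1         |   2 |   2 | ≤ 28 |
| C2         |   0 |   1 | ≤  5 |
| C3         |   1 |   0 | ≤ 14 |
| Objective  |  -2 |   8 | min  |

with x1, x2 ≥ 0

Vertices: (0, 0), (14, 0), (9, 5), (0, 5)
(14, 0) with z = -28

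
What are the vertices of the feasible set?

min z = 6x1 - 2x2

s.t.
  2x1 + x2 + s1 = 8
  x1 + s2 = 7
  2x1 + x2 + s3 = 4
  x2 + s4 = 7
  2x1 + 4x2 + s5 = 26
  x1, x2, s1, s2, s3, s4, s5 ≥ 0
Each vertex is the intersection of two constraint boundaries that also satisfies all remaining constraints:
  x1 = 0 and x2 = 0 → (0, 0)
  2x1 + x2 = 4 and x2 = 0 → (2, 0)
  2x1 + x2 = 4 and x1 = 0 → (0, 4)

Vertices: (0, 0), (2, 0), (0, 4)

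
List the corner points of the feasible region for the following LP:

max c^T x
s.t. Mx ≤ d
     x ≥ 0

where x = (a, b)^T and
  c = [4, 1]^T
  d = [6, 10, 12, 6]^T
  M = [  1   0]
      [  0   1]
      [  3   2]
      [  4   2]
Each vertex is the intersection of two constraint boundaries that also satisfies all remaining constraints:
  a = 0 and b = 0 → (0, 0)
  4a + 2b = 6 and b = 0 → (1.5, 0)
  4a + 2b = 6 and a = 0 → (0, 3)

Vertices: (0, 0), (1.5, 0), (0, 3)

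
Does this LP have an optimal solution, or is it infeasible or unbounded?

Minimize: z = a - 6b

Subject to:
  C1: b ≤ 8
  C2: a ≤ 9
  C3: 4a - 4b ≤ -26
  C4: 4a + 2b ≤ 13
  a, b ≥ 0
The point (0, 6.5) satisfies every constraint, so the LP is feasible; the constraints give a ≤ 9 and b ≤ 8, which with a, b ≥ 0 keep the feasible region inside a bounded box. A feasible, bounded LP attains a finite optimum at a vertex.

Evaluating z = a - 6b at each vertex:
  (0, 6.5): z = -39

Feasible with finite optimum z* = -39 at (0, 6.5).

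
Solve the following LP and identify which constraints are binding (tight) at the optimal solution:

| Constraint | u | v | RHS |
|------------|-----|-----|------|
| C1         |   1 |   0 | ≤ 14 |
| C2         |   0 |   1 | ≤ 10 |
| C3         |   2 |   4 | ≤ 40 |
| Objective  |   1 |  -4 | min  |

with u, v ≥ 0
Optimal: u = 0, v = 10
Slack at optimum:
  C1: slack = 14
  C2: slack = 0 (binding)
  C3: slack = 0 (binding)
  u ≥ 0: u = 0 (binding)
  v ≥ 0: v = 10
Binding constraints: C2, C3, u ≥ 0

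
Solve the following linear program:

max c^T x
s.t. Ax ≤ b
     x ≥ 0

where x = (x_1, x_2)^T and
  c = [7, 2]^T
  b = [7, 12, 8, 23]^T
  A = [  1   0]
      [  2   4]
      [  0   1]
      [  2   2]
Each vertex is the intersection of two constraint boundaries that also satisfies all remaining constraints:
  x_1 = 0 and x_2 = 0 → (0, 0)
  2x_1 + 4x_2 = 12 and x_2 = 0 → (6, 0)
  2x_1 + 4x_2 = 12 and x_1 = 0 → (0, 3)

Evaluating z = 7x_1 + 2x_2 at each vertex:
  (0, 0): z = 0
  (6, 0): z = 42
  (0, 3): z = 6

The maximum is at (6, 0) with z = 42.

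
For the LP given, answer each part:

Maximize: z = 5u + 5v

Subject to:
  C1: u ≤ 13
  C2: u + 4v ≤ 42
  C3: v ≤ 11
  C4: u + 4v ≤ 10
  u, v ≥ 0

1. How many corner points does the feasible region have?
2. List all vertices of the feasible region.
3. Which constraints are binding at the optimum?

1. 3
2. (0, 0), (10, 0), (0, 2.5)
3. C4, v ≥ 0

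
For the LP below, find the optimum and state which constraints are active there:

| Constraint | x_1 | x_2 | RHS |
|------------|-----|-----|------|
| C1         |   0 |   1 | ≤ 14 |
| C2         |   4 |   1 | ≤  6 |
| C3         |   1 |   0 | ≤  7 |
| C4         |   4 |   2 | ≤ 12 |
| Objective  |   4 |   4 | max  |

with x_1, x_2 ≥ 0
Optimal: x_1 = 0, x_2 = 6
Slack at optimum:
  C1: slack = 8
  C2: slack = 0 (binding)
  C3: slack = 7
  C4: slack = 0 (binding)
  x_1 ≥ 0: x_1 = 0 (binding)
  x_2 ≥ 0: x_2 = 6
Binding constraints: C2, C4, x_1 ≥ 0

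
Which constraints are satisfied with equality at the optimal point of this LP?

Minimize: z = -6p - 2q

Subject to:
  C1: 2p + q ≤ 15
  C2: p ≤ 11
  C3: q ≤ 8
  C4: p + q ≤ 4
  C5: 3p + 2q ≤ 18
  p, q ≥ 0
Optimal: p = 4, q = 0
Binding: C4, q ≥ 0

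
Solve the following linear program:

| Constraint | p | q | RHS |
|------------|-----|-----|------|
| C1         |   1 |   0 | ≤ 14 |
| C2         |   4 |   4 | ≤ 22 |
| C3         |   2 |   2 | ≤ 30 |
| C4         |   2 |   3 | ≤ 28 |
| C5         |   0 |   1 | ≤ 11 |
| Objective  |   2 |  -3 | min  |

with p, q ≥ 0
Each vertex is the intersection of two constraint boundaries that also satisfies all remaining constraints:
  p = 0 and q = 0 → (0, 0)
  4p + 4q = 22 and q = 0 → (5.5, 0)
  4p + 4q = 22 and p = 0 → (0, 5.5)

Evaluating z = 2p - 3q at each vertex:
  (0, 0): z = 0
  (5.5, 0): z = 11
  (0, 5.5): z = -16.5

The minimum is at (0, 5.5) with z = -16.5.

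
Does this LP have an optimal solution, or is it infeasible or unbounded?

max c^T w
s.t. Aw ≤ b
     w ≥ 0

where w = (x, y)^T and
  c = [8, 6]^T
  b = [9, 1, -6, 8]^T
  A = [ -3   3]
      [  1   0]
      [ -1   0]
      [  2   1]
One constraint requires x ≤ 1, while the constraint -x ≤ -6 is equivalent to x ≥ 6. Together they would need 6 ≤ x ≤ 1, which is impossible since 6 > 1. No point satisfies all constraints.

Infeasible: no point satisfies all constraints simultaneously.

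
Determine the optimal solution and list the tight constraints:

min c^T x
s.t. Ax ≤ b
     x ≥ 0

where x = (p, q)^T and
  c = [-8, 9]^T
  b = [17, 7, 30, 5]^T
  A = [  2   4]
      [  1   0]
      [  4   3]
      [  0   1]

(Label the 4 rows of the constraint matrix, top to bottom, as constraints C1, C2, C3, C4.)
Optimal: p = 7, q = 0
Slack at optimum:
  C1: slack = 3
  C2: slack = 0 (binding)
  C3: slack = 2
  C4: slack = 5
  p ≥ 0: p = 7
  q ≥ 0: q = 0 (binding)
Binding constraints: C2, q ≥ 0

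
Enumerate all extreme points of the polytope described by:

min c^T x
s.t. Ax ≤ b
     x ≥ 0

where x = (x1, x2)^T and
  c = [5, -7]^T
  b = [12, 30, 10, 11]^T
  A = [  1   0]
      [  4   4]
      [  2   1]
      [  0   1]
Each vertex is the intersection of two constraint boundaries that also satisfies all remaining constraints:
  x1 = 0 and x2 = 0 → (0, 0)
  2x1 + x2 = 10 and x2 = 0 → (5, 0)
  4x1 + 4x2 = 30 and 2x1 + x2 = 10 → (2.5, 5)
  4x1 + 4x2 = 30 and x1 = 0 → (0, 7.5)

Vertices: (0, 0), (5, 0), (2.5, 5), (0, 7.5)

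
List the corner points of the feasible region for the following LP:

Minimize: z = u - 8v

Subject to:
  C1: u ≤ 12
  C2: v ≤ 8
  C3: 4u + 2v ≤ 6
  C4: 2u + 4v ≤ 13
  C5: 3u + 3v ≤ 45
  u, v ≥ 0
Each vertex is the intersection of two constraint boundaries that also satisfies all remaining constraints:
  u = 0 and v = 0 → (0, 0)
  4u + 2v = 6 and v = 0 → (1.5, 0)
  4u + 2v = 6 and u = 0 → (0, 3)

Vertices: (0, 0), (1.5, 0), (0, 3)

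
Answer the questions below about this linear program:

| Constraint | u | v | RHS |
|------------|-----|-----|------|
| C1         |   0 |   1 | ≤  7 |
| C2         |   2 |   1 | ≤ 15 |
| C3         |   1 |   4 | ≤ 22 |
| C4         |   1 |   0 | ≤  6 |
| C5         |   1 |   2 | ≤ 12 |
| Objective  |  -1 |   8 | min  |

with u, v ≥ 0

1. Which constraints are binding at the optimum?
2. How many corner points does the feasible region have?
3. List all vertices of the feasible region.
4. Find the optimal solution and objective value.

1. C4, v ≥ 0
2. 5
3. (0, 0), (6, 0), (6, 3), (2, 5), (0, 5.5)
4. u = 6, v = 0, z = -6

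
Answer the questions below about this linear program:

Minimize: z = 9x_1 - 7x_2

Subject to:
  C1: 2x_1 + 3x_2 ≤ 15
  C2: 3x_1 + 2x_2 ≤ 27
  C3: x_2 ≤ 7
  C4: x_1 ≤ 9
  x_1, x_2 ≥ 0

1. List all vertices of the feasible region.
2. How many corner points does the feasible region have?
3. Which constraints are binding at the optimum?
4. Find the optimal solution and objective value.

1. (0, 0), (7.5, 0), (0, 5)
2. 3
3. C1, x_1 ≥ 0
4. x_1 = 0, x_2 = 5, z = -35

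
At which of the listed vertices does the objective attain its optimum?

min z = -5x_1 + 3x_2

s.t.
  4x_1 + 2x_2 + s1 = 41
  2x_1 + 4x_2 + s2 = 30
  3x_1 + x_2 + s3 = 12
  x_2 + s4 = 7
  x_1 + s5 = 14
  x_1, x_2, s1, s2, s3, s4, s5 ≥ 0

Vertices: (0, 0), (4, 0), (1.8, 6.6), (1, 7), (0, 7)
Evaluating z = -5x_1 + 3x_2 at each vertex:
  (0, 0): z = 0
  (4, 0): z = -20
  (1.8, 6.6): z = 10.8
  (1, 7): z = 16
  (0, 7): z = 21

The smallest value is z = -20, attained at (4, 0).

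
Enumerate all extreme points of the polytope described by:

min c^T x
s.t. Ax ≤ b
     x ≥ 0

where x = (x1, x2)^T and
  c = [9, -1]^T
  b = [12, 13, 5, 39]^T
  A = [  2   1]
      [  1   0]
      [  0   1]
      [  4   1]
Each vertex is the intersection of two constraint boundaries that also satisfies all remaining constraints:
  x1 = 0 and x2 = 0 → (0, 0)
  2x1 + x2 = 12 and x2 = 0 → (6, 0)
  2x1 + x2 = 12 and x2 = 5 → (3.5, 5)
  x2 = 5 and x1 = 0 → (0, 5)

Vertices: (0, 0), (6, 0), (3.5, 5), (0, 5)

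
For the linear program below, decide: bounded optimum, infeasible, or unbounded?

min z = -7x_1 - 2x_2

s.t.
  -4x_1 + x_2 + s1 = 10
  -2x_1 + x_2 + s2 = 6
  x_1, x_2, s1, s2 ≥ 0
Feasible point: (0, 0) satisfies every constraint, so the LP is feasible.
Direction d = (1, 0): for each constraint row a, a·d ≤ 0 —
  (-4)(1) + (1)(0) = -4 ≤ 0
  (-2)(1) + (1)(0) = -2 ≤ 0
and d ≥ 0, so (0, 0) + t·d stays feasible for every t ≥ 0. Along this ray z = -7x_1 - 2x_2 changes by -7 per unit t, so z → −∞.

The LP is unbounded; z can be made arbitrarily small.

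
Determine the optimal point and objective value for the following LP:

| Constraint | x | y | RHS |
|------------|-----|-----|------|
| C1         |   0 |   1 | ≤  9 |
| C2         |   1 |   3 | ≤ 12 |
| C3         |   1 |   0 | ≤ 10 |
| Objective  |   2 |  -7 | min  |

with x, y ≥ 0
x = 0, y = 4, z = -28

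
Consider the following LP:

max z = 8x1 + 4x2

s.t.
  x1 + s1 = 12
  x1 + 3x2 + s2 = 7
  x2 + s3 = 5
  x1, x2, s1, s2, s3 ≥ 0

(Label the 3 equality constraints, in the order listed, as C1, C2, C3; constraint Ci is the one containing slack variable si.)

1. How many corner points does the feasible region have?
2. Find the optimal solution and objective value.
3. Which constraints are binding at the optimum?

1. 3
2. x1 = 7, x2 = 0, z = 56
3. C2, x2 ≥ 0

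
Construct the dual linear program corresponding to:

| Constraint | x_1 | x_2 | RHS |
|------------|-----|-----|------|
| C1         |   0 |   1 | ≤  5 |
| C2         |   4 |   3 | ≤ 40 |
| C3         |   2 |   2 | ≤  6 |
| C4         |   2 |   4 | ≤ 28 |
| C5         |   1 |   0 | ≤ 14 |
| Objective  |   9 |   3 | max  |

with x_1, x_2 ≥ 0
Minimize: z = 5y1 + 40y2 + 6y3 + 28y4 + 14y5

Subject to:
  C1: -4y2 - 2y3 - 2y4 - y5 ≤ -9
  C2: -y1 - 3y2 - 2y3 - 4y4 ≤ -3
  y1, y2, y3, y4, y5 ≥ 0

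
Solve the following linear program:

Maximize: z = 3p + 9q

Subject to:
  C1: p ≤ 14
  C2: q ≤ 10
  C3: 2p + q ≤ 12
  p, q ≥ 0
Each vertex is the intersection of two constraint boundaries that also satisfies all remaining constraints:
  p = 0 and q = 0 → (0, 0)
  2p + q = 12 and q = 0 → (6, 0)
  q = 10 and 2p + q = 12 → (1, 10)
  q = 10 and p = 0 → (0, 10)

Evaluating z = 3p + 9q at each vertex:
  (0, 0): z = 0
  (6, 0): z = 18
  (1, 10): z = 93
  (0, 10): z = 90

The maximum is at (1, 10) with z = 93.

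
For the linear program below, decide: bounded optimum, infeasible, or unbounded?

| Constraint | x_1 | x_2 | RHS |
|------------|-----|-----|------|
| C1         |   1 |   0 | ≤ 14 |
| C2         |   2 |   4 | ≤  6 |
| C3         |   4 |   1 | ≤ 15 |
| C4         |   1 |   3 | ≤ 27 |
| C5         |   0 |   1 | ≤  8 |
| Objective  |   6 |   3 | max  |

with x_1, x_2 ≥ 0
The point (3, 0) satisfies every constraint, so the LP is feasible; the constraints give x_1 ≤ 14 and x_2 ≤ 8, which with x_1, x_2 ≥ 0 keep the feasible region inside a bounded box. A feasible, bounded LP attains a finite optimum at a vertex.

The LP has an optimal solution: (3, 0) with z = 18.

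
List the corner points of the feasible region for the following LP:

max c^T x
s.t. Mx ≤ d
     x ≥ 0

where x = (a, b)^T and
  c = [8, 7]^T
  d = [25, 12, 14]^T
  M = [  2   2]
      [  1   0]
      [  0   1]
Each vertex is the intersection of two constraint boundaries that also satisfies all remaining constraints:
  a = 0 and b = 0 → (0, 0)
  a = 12 and b = 0 → (12, 0)
  2a + 2b = 25 and a = 12 → (12, 0.5)
  2a + 2b = 25 and a = 0 → (0, 12.5)

Vertices: (0, 0), (12, 0), (12, 0.5), (0, 12.5)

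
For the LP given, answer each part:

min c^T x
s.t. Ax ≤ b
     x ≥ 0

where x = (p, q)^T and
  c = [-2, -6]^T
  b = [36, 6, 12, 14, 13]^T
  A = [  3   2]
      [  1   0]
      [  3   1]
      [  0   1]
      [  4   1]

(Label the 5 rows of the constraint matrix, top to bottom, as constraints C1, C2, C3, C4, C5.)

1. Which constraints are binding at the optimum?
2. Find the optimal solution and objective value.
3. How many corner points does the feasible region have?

1. C3, p ≥ 0
2. p = 0, q = 12, z = -72
3. 4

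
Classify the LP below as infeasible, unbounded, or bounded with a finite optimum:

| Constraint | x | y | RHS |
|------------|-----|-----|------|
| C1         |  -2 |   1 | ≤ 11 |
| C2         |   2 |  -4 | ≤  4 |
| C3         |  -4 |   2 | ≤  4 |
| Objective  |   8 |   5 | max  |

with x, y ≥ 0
Feasible point: (0, 0) satisfies every constraint, so the LP is feasible.
Direction d = (1, 1): for each constraint row a, a·d ≤ 0 —
  (-2)(1) + (1)(1) = -1 ≤ 0
  (2)(1) + (-4)(1) = -2 ≤ 0
  (-4)(1) + (2)(1) = -2 ≤ 0
and d ≥ 0, so (0, 0) + t·d stays feasible for every t ≥ 0. Along this ray z = 8x + 5y changes by 13 per unit t, so z → +∞.

The LP is unbounded; z can be made arbitrarily large.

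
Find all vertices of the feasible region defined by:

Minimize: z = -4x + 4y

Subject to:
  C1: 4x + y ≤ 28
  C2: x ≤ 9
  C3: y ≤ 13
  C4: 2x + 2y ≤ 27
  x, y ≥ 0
Each vertex is the intersection of two constraint boundaries that also satisfies all remaining constraints:
  x = 0 and y = 0 → (0, 0)
  4x + y = 28 and y = 0 → (7, 0)
  4x + y = 28 and 2x + 2y = 27 → (4.833, 8.667)
  y = 13 and 2x + 2y = 27 → (0.5, 13)
  y = 13 and x = 0 → (0, 13)

Vertices: (0, 0), (7, 0), (4.833, 8.667), (0.5, 13), (0, 13)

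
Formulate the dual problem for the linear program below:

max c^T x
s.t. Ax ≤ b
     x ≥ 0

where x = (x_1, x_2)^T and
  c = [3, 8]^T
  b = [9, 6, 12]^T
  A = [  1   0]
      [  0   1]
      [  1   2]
Minimize: z = 9y1 + 6y2 + 12y3

Subject to:
  C1: -y1 - y3 ≤ -3
  C2: -y2 - 2y3 ≤ -8
  y1, y2, y3 ≥ 0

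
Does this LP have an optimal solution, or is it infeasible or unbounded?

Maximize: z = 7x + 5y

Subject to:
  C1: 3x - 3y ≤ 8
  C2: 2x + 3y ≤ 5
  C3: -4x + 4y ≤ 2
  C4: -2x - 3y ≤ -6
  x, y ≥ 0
C2 requires 2x + 3y ≤ 5, while C4 (-2x - 3y ≤ -6) is equivalent to 2x + 3y ≥ 6. Together they would need 6 ≤ 2x + 3y ≤ 5, which is impossible since 6 > 5. No point satisfies all constraints.

Infeasible — the constraint set is empty.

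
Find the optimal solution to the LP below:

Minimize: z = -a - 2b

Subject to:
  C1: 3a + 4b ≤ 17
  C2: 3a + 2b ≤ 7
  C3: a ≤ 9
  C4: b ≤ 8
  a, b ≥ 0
Each vertex is the intersection of two constraint boundaries that also satisfies all remaining constraints:
  a = 0 and b = 0 → (0, 0)
  3a + 2b = 7 and b = 0 → (2.333, 0)
  3a + 2b = 7 and a = 0 → (0, 3.5)

Evaluating z = -a - 2b at each vertex:
  (0, 0): z = 0
  (2.333, 0): z = -2.333
  (0, 3.5): z = -7

The minimum is at (0, 3.5) with z = -7.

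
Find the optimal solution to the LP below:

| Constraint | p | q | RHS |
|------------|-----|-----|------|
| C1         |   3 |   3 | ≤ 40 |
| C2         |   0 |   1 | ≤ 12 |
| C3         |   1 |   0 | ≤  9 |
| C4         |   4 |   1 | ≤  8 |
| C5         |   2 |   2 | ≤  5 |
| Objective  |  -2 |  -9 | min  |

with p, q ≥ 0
Each vertex is the intersection of two constraint boundaries that also satisfies all remaining constraints:
  p = 0 and q = 0 → (0, 0)
  4p + q = 8 and q = 0 → (2, 0)
  4p + q = 8 and 2p + 2q = 5 → (1.833, 0.6667)
  2p + 2q = 5 and p = 0 → (0, 2.5)

Evaluating z = -2p - 9q at each vertex:
  (0, 0): z = 0
  (2, 0): z = -4
  (1.833, 0.6667): z = -9.667
  (0, 2.5): z = -22.5

The minimum is at (0, 2.5) with z = -22.5.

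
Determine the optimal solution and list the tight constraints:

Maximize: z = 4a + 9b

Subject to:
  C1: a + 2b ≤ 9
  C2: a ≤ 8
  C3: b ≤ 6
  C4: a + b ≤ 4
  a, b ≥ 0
Optimal: a = 0, b = 4
Binding: C4, a ≥ 0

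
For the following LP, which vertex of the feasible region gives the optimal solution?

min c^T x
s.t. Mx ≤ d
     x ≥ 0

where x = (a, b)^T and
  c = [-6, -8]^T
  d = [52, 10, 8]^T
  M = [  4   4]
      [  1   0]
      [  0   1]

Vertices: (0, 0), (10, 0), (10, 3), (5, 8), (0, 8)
Evaluating z = -6a - 8b at each vertex:
  (0, 0): z = 0
  (10, 0): z = -60
  (10, 3): z = -84
  (5, 8): z = -94
  (0, 8): z = -64

The smallest value is z = -94, attained at (5, 8).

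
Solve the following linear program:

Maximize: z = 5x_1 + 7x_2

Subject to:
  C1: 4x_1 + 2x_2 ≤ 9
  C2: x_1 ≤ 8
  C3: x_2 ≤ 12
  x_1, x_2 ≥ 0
x_1 = 0, x_2 = 4.5, z = 31.5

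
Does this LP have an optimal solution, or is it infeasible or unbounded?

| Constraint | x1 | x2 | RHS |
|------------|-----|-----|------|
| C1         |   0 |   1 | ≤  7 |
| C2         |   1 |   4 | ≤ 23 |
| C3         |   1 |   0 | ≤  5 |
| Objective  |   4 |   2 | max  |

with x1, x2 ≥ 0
The point (5, 4.5) satisfies every constraint, so the LP is feasible; the constraints give x1 ≤ 5 and x2 ≤ 7, which with x1, x2 ≥ 0 keep the feasible region inside a bounded box. A feasible, bounded LP attains a finite optimum at a vertex.

Evaluating z = 4x1 + 2x2 at each vertex:
  (0, 0): z = 0
  (5, 0): z = 20
  (5, 4.5): z = 29
  (0, 5.75): z = 11.5

Feasible with finite optimum z* = 29 at (5, 4.5).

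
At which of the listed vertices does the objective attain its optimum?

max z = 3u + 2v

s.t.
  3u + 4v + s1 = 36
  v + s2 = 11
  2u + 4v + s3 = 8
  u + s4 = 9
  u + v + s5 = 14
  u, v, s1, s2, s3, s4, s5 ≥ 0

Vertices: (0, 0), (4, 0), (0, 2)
Evaluating z = 3u + 2v at each vertex:
  (0, 0): z = 0
  (4, 0): z = 12
  (0, 2): z = 4

The largest value is z = 12, attained at (4, 0).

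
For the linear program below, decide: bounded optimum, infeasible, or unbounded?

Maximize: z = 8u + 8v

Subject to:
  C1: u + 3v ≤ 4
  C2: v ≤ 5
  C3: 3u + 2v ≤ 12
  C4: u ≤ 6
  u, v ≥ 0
The point (4, 0) satisfies every constraint, so the LP is feasible; the constraints give u ≤ 6 and v ≤ 5, which with u, v ≥ 0 keep the feasible region inside a bounded box. A feasible, bounded LP attains a finite optimum at a vertex.

The LP has an optimal solution: (4, 0) with z = 32.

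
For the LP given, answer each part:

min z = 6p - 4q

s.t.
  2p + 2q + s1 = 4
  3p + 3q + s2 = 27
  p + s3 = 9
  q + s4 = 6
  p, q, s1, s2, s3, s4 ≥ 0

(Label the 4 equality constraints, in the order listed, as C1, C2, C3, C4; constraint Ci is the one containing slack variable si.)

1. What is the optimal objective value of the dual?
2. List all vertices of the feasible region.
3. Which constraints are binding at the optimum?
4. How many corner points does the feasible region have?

1. -8 (by strong duality, equal to the primal optimum)
2. (0, 0), (2, 0), (0, 2)
3. C1, p ≥ 0
4. 3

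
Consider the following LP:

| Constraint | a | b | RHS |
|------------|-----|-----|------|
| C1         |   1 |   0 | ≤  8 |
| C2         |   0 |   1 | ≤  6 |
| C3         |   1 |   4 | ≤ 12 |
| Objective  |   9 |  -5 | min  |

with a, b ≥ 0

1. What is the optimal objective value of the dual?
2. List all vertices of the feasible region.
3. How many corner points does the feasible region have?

1. -15 (by strong duality, equal to the primal optimum)
2. (0, 0), (8, 0), (8, 1), (0, 3)
3. 4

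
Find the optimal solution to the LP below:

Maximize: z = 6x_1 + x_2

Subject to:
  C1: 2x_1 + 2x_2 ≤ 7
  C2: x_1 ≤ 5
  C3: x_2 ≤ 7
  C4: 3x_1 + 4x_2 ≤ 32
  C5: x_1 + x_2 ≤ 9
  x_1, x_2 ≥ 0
x_1 = 3.5, x_2 = 0, z = 21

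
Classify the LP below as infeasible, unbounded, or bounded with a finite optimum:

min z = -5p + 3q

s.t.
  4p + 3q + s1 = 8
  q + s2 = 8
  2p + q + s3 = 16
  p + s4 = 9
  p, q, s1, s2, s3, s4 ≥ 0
The point (2, 0) satisfies every constraint, so the LP is feasible; the constraints give p ≤ 9 and q ≤ 8, which with p, q ≥ 0 keep the feasible region inside a bounded box. A feasible, bounded LP attains a finite optimum at a vertex.

Evaluating z = -5p + 3q at each vertex:
  (0, 0): z = 0
  (2, 0): z = -10
  (0, 2.667): z = 8

The LP has an optimal solution: (2, 0) with z = -10.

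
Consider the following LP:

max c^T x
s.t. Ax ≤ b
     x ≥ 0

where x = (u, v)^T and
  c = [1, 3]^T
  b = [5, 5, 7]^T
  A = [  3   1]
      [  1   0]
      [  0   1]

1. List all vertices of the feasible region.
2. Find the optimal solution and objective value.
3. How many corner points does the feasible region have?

1. (0, 0), (1.667, 0), (0, 5)
2. u = 0, v = 5, z = 15
3. 3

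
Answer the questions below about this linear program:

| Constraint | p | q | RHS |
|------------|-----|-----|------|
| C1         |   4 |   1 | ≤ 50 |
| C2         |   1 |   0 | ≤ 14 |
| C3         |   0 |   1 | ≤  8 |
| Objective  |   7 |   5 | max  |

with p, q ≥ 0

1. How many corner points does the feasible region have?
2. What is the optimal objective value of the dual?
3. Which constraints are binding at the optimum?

1. 4
2. 113.5 (by strong duality, equal to the primal optimum)
3. C1, C3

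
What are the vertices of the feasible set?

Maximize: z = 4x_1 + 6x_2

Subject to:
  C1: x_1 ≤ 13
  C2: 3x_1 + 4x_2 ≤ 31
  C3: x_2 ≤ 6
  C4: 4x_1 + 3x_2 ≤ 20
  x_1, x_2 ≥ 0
Each vertex is the intersection of two constraint boundaries that also satisfies all remaining constraints:
  x_1 = 0 and x_2 = 0 → (0, 0)
  4x_1 + 3x_2 = 20 and x_2 = 0 → (5, 0)
  x_2 = 6 and 4x_1 + 3x_2 = 20 → (0.5, 6)
  x_2 = 6 and x_1 = 0 → (0, 6)

Vertices: (0, 0), (5, 0), (0.5, 6), (0, 6)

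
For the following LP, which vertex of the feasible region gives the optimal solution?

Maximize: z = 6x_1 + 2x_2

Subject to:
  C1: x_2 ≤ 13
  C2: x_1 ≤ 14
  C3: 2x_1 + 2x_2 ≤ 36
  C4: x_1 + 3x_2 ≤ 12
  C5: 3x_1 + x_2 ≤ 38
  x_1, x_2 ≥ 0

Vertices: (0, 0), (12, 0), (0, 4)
Evaluating z = 6x_1 + 2x_2 at each vertex:
  (0, 0): z = 0
  (12, 0): z = 72
  (0, 4): z = 8

The largest value is z = 72, attained at (12, 0).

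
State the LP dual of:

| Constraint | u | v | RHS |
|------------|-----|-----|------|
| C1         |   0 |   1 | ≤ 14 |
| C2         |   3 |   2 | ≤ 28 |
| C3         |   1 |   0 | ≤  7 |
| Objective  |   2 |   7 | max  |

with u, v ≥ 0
Minimize: z = 14y1 + 28y2 + 7y3

Subject to:
  C1: -3y2 - y3 ≤ -2
  C2: -y1 - 2y2 ≤ -7
  y1, y2, y3 ≥ 0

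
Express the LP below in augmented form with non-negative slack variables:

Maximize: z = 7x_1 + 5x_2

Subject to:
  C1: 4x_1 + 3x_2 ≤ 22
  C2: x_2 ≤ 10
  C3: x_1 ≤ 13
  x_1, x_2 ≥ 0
max z = 7x_1 + 5x_2

s.t.
  4x_1 + 3x_2 + s1 = 22
  x_2 + s2 = 10
  x_1 + s3 = 13
  x_1, x_2, s1, s2, s3 ≥ 0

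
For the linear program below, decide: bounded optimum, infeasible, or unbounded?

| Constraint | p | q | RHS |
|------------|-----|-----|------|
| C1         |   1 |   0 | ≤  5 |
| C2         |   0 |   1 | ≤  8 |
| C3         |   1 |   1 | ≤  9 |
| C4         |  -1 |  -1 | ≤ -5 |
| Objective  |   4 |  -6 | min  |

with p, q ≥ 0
The point (0, 8) satisfies every constraint, so the LP is feasible; the constraints give p ≤ 5 and q ≤ 8, which with p, q ≥ 0 keep the feasible region inside a bounded box. A feasible, bounded LP attains a finite optimum at a vertex.

Feasible with finite optimum z* = -48 at (0, 8).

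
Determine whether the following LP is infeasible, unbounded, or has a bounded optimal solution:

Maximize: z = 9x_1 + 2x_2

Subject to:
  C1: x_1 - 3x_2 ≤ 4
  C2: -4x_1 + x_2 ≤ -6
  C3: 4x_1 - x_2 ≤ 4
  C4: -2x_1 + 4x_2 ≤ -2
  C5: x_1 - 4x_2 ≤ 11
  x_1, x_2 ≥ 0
C3 requires 4x_1 - x_2 ≤ 4, while C2 (-4x_1 + x_2 ≤ -6) is equivalent to 4x_1 - x_2 ≥ 6. Together they would need 6 ≤ 4x_1 - x_2 ≤ 4, which is impossible since 6 > 4. No point satisfies all constraints.

Infeasible — the constraint set is empty.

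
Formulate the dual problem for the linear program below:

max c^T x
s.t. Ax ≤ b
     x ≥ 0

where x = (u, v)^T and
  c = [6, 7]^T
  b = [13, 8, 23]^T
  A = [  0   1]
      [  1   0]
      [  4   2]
Minimize: z = 13y1 + 8y2 + 23y3

Subject to:
  C1: -y2 - 4y3 ≤ -6
  C2: -y1 - 2y3 ≤ -7
  y1, y2, y3 ≥ 0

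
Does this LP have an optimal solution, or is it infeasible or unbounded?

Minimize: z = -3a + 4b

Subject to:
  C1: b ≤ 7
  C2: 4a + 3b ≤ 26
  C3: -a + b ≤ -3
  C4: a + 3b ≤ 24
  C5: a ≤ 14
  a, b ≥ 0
The point (6.5, 0) satisfies every constraint, so the LP is feasible; the constraints give a ≤ 14 and b ≤ 7, which with a, b ≥ 0 keep the feasible region inside a bounded box. A feasible, bounded LP attains a finite optimum at a vertex.

Evaluating z = -3a + 4b at each vertex:
  (3, 0): z = -9
  (6.5, 0): z = -19.5
  (5, 2): z = -7

Feasible with finite optimum z* = -19.5 at (6.5, 0).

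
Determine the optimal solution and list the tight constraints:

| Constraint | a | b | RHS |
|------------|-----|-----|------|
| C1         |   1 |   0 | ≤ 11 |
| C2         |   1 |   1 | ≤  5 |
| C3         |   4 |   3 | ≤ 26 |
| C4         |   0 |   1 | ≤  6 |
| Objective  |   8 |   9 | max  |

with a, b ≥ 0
Optimal: a = 0, b = 5
Binding: C2, a ≥ 0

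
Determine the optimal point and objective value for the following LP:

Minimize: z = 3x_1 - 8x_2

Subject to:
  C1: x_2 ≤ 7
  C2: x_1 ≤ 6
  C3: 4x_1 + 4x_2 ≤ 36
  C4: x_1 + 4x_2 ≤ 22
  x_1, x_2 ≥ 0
x_1 = 0, x_2 = 5.5, z = -44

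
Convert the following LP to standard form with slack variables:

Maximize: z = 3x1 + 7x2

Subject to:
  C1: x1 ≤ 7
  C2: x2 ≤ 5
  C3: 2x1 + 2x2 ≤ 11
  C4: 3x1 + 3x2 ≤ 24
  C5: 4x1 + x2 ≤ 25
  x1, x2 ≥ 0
max z = 3x1 + 7x2

s.t.
  x1 + s1 = 7
  x2 + s2 = 5
  2x1 + 2x2 + s3 = 11
  3x1 + 3x2 + s4 = 24
  4x1 + x2 + s5 = 25
  x1, x2, s1, s2, s3, s4, s5 ≥ 0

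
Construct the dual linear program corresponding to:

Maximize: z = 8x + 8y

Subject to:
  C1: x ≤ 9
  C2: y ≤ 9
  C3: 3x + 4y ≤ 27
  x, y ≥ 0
Minimize: z = 9y1 + 9y2 + 27y3

Subject to:
  C1: -y1 - 3y3 ≤ -8
  C2: -y2 - 4y3 ≤ -8
  y1, y2, y3 ≥ 0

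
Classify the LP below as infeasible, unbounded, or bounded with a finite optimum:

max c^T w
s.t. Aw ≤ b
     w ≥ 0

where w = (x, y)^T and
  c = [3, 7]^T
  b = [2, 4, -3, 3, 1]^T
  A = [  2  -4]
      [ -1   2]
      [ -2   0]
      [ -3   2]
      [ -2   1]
Feasible point: (2, 1) satisfies every constraint, so the LP is feasible.
Direction d = (2, 1): for each constraint row a, a·d ≤ 0 —
  (2)(2) + (-4)(1) = 0 ≤ 0
  (-1)(2) + (2)(1) = 0 ≤ 0
  (-2)(2) + (0)(1) = -4 ≤ 0
  (-3)(2) + (2)(1) = -4 ≤ 0
  (-2)(2) + (1)(1) = -3 ≤ 0
and d ≥ 0, so (2, 1) + t·d stays feasible for every t ≥ 0. Along this ray z = 3x + 7y changes by 13 per unit t, so z → +∞.

Unbounded — the objective can increase without bound over the feasible region.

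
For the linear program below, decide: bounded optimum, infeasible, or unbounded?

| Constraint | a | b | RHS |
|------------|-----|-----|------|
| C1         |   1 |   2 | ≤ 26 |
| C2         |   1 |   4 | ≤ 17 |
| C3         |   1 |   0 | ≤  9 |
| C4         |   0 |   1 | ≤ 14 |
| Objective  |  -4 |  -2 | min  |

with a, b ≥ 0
The point (9, 2) satisfies every constraint, so the LP is feasible; the constraints give a ≤ 9 and b ≤ 14, which with a, b ≥ 0 keep the feasible region inside a bounded box. A feasible, bounded LP attains a finite optimum at a vertex.

Bounded optimum: z* = -40 at (9, 2).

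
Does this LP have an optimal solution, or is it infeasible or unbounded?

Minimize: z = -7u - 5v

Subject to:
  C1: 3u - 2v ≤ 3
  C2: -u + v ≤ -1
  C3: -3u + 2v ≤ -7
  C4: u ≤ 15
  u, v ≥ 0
C1 requires 3u - 2v ≤ 3, while C3 (-3u + 2v ≤ -7) is equivalent to 3u - 2v ≥ 7. Together they would need 7 ≤ 3u - 2v ≤ 3, which is impossible since 7 > 3. No point satisfies all constraints.

Infeasible: no point satisfies all constraints simultaneously.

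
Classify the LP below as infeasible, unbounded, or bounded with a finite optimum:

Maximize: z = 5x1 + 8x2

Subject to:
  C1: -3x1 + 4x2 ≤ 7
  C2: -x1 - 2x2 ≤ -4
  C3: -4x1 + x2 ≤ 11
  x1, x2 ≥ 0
Feasible point: (1, 2) satisfies every constraint, so the LP is feasible.
Direction d = (1, 0): for each constraint row a, a·d ≤ 0 —
  (-3)(1) + (4)(0) = -3 ≤ 0
  (-1)(1) + (-2)(0) = -1 ≤ 0
  (-4)(1) + (1)(0) = -4 ≤ 0
and d ≥ 0, so (1, 2) + t·d stays feasible for every t ≥ 0. Along this ray z = 5x1 + 8x2 changes by 5 per unit t, so z → +∞.

The LP is unbounded; z can be made arbitrarily large.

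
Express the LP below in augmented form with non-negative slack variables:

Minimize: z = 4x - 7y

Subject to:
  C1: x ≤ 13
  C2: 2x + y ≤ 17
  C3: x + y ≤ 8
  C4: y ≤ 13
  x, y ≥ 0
min z = 4x - 7y

s.t.
  x + s1 = 13
  2x + y + s2 = 17
  x + y + s3 = 8
  y + s4 = 13
  x, y, s1, s2, s3, s4 ≥ 0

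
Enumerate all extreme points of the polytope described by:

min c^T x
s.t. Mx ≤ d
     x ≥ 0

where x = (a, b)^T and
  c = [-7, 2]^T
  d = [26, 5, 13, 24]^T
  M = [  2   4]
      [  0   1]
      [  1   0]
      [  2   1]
Each vertex is the intersection of two constraint boundaries that also satisfies all remaining constraints:
  a = 0 and b = 0 → (0, 0)
  2a + b = 24 and b = 0 → (12, 0)
  2a + 4b = 26 and 2a + b = 24 → (11.67, 0.6667)
  2a + 4b = 26 and b = 5 → (3, 5)
  b = 5 and a = 0 → (0, 5)

Vertices: (0, 0), (12, 0), (11.67, 0.6667), (3, 5), (0, 5)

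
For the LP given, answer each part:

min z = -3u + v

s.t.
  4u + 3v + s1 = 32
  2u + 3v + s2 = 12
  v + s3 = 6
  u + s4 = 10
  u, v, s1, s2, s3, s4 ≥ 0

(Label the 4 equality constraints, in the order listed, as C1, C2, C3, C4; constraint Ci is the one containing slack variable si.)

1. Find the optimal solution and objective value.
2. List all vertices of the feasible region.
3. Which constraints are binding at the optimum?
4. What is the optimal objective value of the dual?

1. u = 6, v = 0, z = -18
2. (0, 0), (6, 0), (0, 4)
3. C2, v ≥ 0
4. -18 (by strong duality, equal to the primal optimum)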